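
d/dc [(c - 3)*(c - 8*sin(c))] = c + (3 - c)*(8*cos(c) - 1) - 8*sin(c)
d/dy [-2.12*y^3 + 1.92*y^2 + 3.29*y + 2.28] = -6.36*y^2 + 3.84*y + 3.29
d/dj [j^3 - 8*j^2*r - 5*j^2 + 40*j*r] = 3*j^2 - 16*j*r - 10*j + 40*r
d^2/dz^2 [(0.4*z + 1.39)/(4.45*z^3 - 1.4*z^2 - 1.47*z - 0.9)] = (47.526*z^5 + 315.3537*z^4 - 131.754*z^3 - 18.98571*z^2 + 47.54142*z + 1.446102)/(88.121125*z^9 - 83.1705*z^8 - 61.163025*z^7 - 1.26215000000002*z^6 + 53.846415*z^5 + 20.95632*z^4 - 3.476223*z^3 - 9.23643*z^2 - 3.5721*z - 0.729)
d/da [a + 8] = 1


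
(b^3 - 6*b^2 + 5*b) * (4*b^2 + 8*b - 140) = 4*b^5 - 16*b^4 - 168*b^3 + 880*b^2 - 700*b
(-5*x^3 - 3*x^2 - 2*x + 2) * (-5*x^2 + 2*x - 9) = 25*x^5 + 5*x^4 + 49*x^3 + 13*x^2 + 22*x - 18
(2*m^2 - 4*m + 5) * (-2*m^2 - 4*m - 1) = -4*m^4 + 4*m^2 - 16*m - 5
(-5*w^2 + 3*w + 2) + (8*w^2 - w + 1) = 3*w^2 + 2*w + 3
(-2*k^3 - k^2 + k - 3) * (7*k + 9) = -14*k^4 - 25*k^3 - 2*k^2 - 12*k - 27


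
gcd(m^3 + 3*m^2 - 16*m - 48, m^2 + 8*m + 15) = m + 3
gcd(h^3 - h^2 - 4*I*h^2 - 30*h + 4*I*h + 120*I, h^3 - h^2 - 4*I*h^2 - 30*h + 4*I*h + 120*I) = h^3 + h^2*(-1 - 4*I) + h*(-30 + 4*I) + 120*I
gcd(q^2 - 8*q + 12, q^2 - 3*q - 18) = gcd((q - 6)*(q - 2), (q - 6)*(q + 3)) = q - 6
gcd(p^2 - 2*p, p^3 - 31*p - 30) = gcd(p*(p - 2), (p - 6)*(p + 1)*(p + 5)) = 1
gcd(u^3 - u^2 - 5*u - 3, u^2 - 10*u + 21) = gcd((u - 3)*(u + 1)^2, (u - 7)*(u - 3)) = u - 3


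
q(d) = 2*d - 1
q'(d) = 2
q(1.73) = 2.46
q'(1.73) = 2.00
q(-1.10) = -3.20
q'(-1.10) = 2.00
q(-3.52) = -8.04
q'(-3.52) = 2.00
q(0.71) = 0.42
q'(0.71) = 2.00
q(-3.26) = -7.52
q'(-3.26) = 2.00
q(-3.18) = -7.36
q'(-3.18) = 2.00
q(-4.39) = -9.78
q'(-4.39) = 2.00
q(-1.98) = -4.96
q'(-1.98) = 2.00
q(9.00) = 17.00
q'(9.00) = 2.00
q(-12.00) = -25.00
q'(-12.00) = 2.00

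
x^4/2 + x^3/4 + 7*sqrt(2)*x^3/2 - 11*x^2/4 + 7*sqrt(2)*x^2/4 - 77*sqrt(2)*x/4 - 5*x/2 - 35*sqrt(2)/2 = (x/2 + 1)*(x - 5/2)*(x + 1)*(x + 7*sqrt(2))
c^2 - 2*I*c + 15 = (c - 5*I)*(c + 3*I)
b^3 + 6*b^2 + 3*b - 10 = (b - 1)*(b + 2)*(b + 5)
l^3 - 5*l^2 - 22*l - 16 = (l - 8)*(l + 1)*(l + 2)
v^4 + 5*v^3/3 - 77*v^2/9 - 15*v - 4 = (v - 3)*(v + 1/3)*(v + 4/3)*(v + 3)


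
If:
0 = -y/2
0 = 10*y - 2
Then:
No Solution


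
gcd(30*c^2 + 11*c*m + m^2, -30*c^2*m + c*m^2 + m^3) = 6*c + m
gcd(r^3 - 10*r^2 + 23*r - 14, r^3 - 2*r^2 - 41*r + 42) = r^2 - 8*r + 7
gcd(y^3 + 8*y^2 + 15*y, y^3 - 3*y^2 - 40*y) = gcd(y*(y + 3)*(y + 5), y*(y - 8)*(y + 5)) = y^2 + 5*y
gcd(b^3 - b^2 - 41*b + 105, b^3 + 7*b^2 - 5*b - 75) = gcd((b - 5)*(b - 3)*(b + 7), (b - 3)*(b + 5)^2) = b - 3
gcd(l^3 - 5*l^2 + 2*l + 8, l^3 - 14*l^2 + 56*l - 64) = l^2 - 6*l + 8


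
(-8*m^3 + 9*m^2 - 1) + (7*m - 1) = -8*m^3 + 9*m^2 + 7*m - 2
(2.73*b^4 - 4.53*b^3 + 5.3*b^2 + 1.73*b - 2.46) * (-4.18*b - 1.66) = -11.4114*b^5 + 14.4036*b^4 - 14.6342*b^3 - 16.0294*b^2 + 7.411*b + 4.0836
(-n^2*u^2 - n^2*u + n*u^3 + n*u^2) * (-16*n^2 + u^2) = 16*n^4*u^2 + 16*n^4*u - 16*n^3*u^3 - 16*n^3*u^2 - n^2*u^4 - n^2*u^3 + n*u^5 + n*u^4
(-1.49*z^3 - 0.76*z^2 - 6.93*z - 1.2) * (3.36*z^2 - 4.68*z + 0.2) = -5.0064*z^5 + 4.4196*z^4 - 20.026*z^3 + 28.2484*z^2 + 4.23*z - 0.24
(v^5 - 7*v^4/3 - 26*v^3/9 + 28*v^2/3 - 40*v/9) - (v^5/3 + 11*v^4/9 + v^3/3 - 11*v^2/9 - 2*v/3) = 2*v^5/3 - 32*v^4/9 - 29*v^3/9 + 95*v^2/9 - 34*v/9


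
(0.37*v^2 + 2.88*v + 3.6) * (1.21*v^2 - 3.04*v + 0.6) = 0.4477*v^4 + 2.36*v^3 - 4.1772*v^2 - 9.216*v + 2.16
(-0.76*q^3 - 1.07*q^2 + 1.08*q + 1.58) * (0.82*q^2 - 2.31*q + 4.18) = -0.6232*q^5 + 0.8782*q^4 + 0.180500000000001*q^3 - 5.6718*q^2 + 0.8646*q + 6.6044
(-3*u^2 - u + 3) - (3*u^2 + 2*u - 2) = -6*u^2 - 3*u + 5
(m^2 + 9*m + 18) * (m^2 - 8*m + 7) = m^4 + m^3 - 47*m^2 - 81*m + 126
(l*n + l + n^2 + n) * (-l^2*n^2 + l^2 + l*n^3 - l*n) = -l^3*n^3 - l^3*n^2 + l^3*n + l^3 + l*n^5 + l*n^4 - l*n^3 - l*n^2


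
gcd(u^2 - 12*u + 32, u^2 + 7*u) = 1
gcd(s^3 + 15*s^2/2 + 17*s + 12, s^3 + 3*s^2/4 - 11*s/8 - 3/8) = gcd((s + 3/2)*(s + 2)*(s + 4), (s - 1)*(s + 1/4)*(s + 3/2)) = s + 3/2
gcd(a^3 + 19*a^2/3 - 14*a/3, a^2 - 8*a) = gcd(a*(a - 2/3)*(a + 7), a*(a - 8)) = a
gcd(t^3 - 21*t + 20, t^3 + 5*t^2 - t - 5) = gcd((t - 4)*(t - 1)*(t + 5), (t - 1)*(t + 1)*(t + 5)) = t^2 + 4*t - 5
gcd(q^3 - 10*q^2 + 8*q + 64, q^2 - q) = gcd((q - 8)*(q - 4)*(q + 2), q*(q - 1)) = 1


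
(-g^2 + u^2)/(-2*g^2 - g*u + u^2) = (-g + u)/(-2*g + u)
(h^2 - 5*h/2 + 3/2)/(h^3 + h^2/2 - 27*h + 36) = (h - 1)/(h^2 + 2*h - 24)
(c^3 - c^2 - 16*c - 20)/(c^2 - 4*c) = (c^3 - c^2 - 16*c - 20)/(c*(c - 4))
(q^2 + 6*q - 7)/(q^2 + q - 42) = (q - 1)/(q - 6)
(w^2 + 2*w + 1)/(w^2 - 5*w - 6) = (w + 1)/(w - 6)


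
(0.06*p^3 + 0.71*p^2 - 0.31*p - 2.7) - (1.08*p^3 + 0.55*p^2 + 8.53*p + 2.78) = -1.02*p^3 + 0.16*p^2 - 8.84*p - 5.48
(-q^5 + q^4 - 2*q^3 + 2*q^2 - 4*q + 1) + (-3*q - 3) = -q^5 + q^4 - 2*q^3 + 2*q^2 - 7*q - 2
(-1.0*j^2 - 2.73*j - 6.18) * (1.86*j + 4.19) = -1.86*j^3 - 9.2678*j^2 - 22.9335*j - 25.8942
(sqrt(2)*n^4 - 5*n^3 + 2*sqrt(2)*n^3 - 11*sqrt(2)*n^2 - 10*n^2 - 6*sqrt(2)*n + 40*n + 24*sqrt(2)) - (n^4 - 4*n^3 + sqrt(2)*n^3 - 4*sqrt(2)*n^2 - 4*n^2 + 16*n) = -n^4 + sqrt(2)*n^4 - n^3 + sqrt(2)*n^3 - 7*sqrt(2)*n^2 - 6*n^2 - 6*sqrt(2)*n + 24*n + 24*sqrt(2)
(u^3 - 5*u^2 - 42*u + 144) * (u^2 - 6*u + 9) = u^5 - 11*u^4 - 3*u^3 + 351*u^2 - 1242*u + 1296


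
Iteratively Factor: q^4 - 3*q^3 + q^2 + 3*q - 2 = (q + 1)*(q^3 - 4*q^2 + 5*q - 2) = (q - 2)*(q + 1)*(q^2 - 2*q + 1) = (q - 2)*(q - 1)*(q + 1)*(q - 1)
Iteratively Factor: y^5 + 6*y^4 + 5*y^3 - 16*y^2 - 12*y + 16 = (y - 1)*(y^4 + 7*y^3 + 12*y^2 - 4*y - 16) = (y - 1)*(y + 2)*(y^3 + 5*y^2 + 2*y - 8) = (y - 1)*(y + 2)^2*(y^2 + 3*y - 4) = (y - 1)*(y + 2)^2*(y + 4)*(y - 1)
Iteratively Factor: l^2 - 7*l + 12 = (l - 4)*(l - 3)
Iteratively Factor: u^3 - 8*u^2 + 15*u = (u)*(u^2 - 8*u + 15) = u*(u - 5)*(u - 3)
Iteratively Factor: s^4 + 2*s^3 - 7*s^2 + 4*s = (s + 4)*(s^3 - 2*s^2 + s) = s*(s + 4)*(s^2 - 2*s + 1) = s*(s - 1)*(s + 4)*(s - 1)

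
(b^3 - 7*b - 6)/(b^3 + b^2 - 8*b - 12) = (b + 1)/(b + 2)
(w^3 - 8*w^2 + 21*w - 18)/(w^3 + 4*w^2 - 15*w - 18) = (w^2 - 5*w + 6)/(w^2 + 7*w + 6)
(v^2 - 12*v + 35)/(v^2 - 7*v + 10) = (v - 7)/(v - 2)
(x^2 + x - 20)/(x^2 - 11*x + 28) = (x + 5)/(x - 7)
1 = 1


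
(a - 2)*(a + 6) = a^2 + 4*a - 12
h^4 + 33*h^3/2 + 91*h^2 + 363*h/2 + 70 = (h + 1/2)*(h + 4)*(h + 5)*(h + 7)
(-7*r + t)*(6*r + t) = -42*r^2 - r*t + t^2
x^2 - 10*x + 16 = (x - 8)*(x - 2)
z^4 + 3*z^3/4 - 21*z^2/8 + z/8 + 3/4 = (z - 1)*(z - 3/4)*(z + 1/2)*(z + 2)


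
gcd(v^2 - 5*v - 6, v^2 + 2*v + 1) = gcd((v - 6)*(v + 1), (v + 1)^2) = v + 1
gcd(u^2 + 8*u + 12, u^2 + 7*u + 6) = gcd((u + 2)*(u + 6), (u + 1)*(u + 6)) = u + 6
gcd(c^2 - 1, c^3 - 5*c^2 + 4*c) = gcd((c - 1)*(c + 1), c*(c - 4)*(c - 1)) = c - 1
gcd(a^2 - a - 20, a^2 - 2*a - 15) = a - 5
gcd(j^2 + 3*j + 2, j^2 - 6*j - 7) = j + 1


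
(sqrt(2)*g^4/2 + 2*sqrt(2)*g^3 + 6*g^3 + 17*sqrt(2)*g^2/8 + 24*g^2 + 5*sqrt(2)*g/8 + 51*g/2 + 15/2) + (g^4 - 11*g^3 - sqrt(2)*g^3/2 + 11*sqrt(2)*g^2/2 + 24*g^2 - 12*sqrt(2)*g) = sqrt(2)*g^4/2 + g^4 - 5*g^3 + 3*sqrt(2)*g^3/2 + 61*sqrt(2)*g^2/8 + 48*g^2 - 91*sqrt(2)*g/8 + 51*g/2 + 15/2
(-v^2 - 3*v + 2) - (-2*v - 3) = -v^2 - v + 5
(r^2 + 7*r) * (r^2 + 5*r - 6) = r^4 + 12*r^3 + 29*r^2 - 42*r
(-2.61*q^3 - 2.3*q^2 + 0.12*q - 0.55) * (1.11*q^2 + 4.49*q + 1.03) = -2.8971*q^5 - 14.2719*q^4 - 12.8821*q^3 - 2.4407*q^2 - 2.3459*q - 0.5665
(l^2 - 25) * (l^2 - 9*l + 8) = l^4 - 9*l^3 - 17*l^2 + 225*l - 200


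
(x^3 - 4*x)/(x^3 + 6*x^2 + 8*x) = (x - 2)/(x + 4)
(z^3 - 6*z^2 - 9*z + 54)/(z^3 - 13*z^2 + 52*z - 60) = (z^2 - 9)/(z^2 - 7*z + 10)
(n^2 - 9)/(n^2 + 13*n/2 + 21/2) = 2*(n - 3)/(2*n + 7)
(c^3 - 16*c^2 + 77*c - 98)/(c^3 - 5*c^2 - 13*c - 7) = (c^2 - 9*c + 14)/(c^2 + 2*c + 1)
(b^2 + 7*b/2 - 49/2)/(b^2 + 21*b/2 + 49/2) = (2*b - 7)/(2*b + 7)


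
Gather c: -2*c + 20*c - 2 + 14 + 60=18*c + 72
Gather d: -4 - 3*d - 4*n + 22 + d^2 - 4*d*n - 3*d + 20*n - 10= d^2 + d*(-4*n - 6) + 16*n + 8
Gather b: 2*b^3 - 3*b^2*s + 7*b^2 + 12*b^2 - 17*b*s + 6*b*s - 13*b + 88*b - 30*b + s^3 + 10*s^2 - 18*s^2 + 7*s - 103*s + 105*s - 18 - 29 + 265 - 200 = 2*b^3 + b^2*(19 - 3*s) + b*(45 - 11*s) + s^3 - 8*s^2 + 9*s + 18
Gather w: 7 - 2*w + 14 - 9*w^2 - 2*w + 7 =-9*w^2 - 4*w + 28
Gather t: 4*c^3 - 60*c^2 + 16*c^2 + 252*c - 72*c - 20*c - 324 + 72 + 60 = 4*c^3 - 44*c^2 + 160*c - 192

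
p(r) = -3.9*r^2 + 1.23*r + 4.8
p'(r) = 1.23 - 7.8*r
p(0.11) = 4.89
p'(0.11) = 0.37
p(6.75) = -164.59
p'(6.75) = -51.42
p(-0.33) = 3.97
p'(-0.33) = 3.80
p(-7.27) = -210.27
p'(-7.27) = 57.94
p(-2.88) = -31.09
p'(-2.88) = 23.69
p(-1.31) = -3.50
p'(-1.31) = 11.45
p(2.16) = -10.74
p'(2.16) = -15.62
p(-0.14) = 4.55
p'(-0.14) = 2.32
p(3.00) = -26.61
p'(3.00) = -22.17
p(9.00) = -300.03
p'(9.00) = -68.97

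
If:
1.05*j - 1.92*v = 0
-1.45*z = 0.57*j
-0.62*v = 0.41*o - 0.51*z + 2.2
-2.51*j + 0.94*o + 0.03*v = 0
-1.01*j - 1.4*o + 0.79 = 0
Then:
No Solution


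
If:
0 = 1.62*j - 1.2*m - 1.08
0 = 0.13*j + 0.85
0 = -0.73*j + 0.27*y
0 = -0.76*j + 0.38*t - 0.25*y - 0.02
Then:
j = -6.54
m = -9.73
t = -24.65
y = -17.68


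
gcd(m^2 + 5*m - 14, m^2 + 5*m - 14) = m^2 + 5*m - 14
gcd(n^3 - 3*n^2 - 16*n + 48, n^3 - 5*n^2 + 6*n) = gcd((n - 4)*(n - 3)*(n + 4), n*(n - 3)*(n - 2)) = n - 3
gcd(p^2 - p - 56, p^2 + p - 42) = p + 7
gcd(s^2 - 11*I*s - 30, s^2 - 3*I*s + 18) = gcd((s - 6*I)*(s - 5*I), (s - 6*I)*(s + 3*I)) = s - 6*I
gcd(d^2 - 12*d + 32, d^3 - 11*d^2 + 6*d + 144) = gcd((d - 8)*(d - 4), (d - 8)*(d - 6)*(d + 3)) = d - 8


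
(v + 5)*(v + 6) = v^2 + 11*v + 30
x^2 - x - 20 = (x - 5)*(x + 4)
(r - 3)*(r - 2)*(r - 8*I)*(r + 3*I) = r^4 - 5*r^3 - 5*I*r^3 + 30*r^2 + 25*I*r^2 - 120*r - 30*I*r + 144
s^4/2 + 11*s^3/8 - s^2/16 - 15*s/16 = s*(s/2 + 1/2)*(s - 3/4)*(s + 5/2)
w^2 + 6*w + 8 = (w + 2)*(w + 4)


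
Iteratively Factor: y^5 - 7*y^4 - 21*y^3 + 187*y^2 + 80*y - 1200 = (y - 5)*(y^4 - 2*y^3 - 31*y^2 + 32*y + 240) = (y - 5)^2*(y^3 + 3*y^2 - 16*y - 48) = (y - 5)^2*(y - 4)*(y^2 + 7*y + 12) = (y - 5)^2*(y - 4)*(y + 4)*(y + 3)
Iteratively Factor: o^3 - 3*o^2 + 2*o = (o - 2)*(o^2 - o) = o*(o - 2)*(o - 1)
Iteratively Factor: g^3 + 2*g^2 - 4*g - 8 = (g + 2)*(g^2 - 4) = (g - 2)*(g + 2)*(g + 2)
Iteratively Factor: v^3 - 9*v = (v - 3)*(v^2 + 3*v) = (v - 3)*(v + 3)*(v)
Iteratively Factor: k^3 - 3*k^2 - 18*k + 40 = (k - 2)*(k^2 - k - 20) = (k - 5)*(k - 2)*(k + 4)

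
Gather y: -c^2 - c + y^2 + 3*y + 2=-c^2 - c + y^2 + 3*y + 2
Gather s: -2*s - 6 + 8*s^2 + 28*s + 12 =8*s^2 + 26*s + 6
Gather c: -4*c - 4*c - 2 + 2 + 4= 4 - 8*c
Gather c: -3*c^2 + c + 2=-3*c^2 + c + 2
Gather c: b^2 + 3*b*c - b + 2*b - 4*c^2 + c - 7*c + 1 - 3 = b^2 + b - 4*c^2 + c*(3*b - 6) - 2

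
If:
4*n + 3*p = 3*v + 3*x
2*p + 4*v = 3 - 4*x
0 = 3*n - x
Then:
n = x/3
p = 1/2 - 8*x/27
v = 1/2 - 23*x/27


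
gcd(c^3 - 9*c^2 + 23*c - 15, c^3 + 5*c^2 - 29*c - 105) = c - 5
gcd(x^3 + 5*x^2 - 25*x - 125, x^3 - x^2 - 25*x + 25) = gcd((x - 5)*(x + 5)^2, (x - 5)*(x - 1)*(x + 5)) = x^2 - 25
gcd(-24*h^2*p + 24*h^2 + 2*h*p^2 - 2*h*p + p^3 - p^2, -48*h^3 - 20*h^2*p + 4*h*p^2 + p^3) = -24*h^2 + 2*h*p + p^2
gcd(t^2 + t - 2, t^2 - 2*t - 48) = 1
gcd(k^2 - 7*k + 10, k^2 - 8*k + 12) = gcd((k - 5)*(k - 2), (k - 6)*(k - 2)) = k - 2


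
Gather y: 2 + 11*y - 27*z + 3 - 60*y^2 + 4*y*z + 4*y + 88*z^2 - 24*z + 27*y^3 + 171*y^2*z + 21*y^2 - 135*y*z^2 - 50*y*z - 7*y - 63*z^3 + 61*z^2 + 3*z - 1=27*y^3 + y^2*(171*z - 39) + y*(-135*z^2 - 46*z + 8) - 63*z^3 + 149*z^2 - 48*z + 4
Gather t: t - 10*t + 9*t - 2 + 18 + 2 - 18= 0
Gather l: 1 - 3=-2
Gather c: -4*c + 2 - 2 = -4*c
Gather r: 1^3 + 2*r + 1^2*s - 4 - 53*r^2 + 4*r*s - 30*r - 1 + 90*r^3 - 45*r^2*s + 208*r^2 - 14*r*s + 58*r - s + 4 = 90*r^3 + r^2*(155 - 45*s) + r*(30 - 10*s)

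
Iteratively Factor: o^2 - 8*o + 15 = (o - 5)*(o - 3)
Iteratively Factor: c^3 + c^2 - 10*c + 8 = (c + 4)*(c^2 - 3*c + 2) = (c - 2)*(c + 4)*(c - 1)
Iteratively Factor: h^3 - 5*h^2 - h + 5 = (h + 1)*(h^2 - 6*h + 5) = (h - 5)*(h + 1)*(h - 1)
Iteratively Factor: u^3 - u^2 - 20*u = (u)*(u^2 - u - 20) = u*(u - 5)*(u + 4)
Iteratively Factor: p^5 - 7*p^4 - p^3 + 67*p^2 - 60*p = (p - 1)*(p^4 - 6*p^3 - 7*p^2 + 60*p) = (p - 1)*(p + 3)*(p^3 - 9*p^2 + 20*p) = (p - 4)*(p - 1)*(p + 3)*(p^2 - 5*p) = p*(p - 4)*(p - 1)*(p + 3)*(p - 5)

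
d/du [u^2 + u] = 2*u + 1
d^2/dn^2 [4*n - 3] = 0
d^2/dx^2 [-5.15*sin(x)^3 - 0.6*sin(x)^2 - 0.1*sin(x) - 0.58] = 3.9625*sin(x) - 11.5875*sin(3*x) - 1.2*cos(2*x)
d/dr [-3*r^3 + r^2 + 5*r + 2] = -9*r^2 + 2*r + 5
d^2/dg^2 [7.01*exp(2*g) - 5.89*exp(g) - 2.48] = (28.04*exp(g) - 5.89)*exp(g)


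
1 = 1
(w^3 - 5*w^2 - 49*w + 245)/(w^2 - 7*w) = w + 2 - 35/w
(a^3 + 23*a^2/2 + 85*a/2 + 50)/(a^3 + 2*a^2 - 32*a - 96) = (2*a^2 + 15*a + 25)/(2*(a^2 - 2*a - 24))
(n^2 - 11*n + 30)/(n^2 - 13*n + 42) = (n - 5)/(n - 7)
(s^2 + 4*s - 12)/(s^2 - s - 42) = (s - 2)/(s - 7)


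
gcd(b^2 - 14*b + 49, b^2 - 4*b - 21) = b - 7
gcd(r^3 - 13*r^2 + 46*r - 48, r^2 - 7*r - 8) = r - 8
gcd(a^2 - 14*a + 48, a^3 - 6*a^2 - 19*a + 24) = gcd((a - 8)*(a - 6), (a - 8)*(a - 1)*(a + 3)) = a - 8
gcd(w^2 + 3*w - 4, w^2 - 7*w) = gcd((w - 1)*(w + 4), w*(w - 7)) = 1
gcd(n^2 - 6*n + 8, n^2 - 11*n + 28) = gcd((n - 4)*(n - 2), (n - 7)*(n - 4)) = n - 4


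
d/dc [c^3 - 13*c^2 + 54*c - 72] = 3*c^2 - 26*c + 54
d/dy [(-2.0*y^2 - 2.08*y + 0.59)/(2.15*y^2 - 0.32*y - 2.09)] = (5.112*y^2 + 5.823*y + 4.536)/(4.6225*y^4 - 1.376*y^3 - 8.8846*y^2 + 1.3376*y + 4.3681)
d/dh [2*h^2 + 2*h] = 4*h + 2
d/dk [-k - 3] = -1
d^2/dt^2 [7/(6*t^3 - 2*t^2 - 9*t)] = 14*(2*t*(1 - 9*t)*(-6*t^2 + 2*t + 9) - (-18*t^2 + 4*t + 9)^2)/(t^3*(-6*t^2 + 2*t + 9)^3)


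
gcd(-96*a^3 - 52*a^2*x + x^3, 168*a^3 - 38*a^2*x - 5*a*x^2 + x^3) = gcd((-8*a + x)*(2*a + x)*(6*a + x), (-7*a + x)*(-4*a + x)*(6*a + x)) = 6*a + x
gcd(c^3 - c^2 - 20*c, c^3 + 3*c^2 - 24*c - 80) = c^2 - c - 20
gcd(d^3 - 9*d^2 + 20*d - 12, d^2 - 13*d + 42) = d - 6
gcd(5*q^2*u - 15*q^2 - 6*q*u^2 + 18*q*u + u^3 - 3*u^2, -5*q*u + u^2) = 5*q - u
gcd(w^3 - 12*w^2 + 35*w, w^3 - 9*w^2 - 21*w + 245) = w - 7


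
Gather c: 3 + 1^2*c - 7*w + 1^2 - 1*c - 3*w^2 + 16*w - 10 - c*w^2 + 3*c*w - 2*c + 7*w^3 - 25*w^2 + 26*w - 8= c*(-w^2 + 3*w - 2) + 7*w^3 - 28*w^2 + 35*w - 14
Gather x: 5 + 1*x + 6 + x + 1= 2*x + 12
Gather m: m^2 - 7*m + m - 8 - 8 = m^2 - 6*m - 16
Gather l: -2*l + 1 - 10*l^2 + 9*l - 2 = -10*l^2 + 7*l - 1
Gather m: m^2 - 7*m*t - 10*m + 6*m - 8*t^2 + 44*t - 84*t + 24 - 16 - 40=m^2 + m*(-7*t - 4) - 8*t^2 - 40*t - 32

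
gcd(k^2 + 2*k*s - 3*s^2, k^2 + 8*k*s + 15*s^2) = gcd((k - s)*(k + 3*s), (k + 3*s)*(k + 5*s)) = k + 3*s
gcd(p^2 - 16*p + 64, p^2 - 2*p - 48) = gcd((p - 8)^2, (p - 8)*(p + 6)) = p - 8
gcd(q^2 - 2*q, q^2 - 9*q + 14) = q - 2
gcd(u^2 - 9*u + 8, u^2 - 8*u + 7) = u - 1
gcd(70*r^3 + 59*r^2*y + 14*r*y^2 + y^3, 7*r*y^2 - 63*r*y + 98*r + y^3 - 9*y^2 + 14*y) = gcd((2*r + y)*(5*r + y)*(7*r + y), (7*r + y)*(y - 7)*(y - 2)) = 7*r + y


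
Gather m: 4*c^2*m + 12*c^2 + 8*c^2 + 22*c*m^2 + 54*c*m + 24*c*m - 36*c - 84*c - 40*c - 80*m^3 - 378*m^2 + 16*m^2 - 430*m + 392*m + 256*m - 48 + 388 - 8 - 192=20*c^2 - 160*c - 80*m^3 + m^2*(22*c - 362) + m*(4*c^2 + 78*c + 218) + 140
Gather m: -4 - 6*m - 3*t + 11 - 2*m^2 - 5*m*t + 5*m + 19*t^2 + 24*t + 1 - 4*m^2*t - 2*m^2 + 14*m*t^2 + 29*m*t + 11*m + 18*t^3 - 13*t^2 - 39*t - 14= m^2*(-4*t - 4) + m*(14*t^2 + 24*t + 10) + 18*t^3 + 6*t^2 - 18*t - 6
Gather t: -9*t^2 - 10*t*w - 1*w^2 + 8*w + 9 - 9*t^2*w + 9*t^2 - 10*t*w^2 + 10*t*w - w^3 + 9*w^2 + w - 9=-9*t^2*w - 10*t*w^2 - w^3 + 8*w^2 + 9*w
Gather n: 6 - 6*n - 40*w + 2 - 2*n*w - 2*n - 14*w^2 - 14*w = n*(-2*w - 8) - 14*w^2 - 54*w + 8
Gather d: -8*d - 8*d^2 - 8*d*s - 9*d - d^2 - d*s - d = -9*d^2 + d*(-9*s - 18)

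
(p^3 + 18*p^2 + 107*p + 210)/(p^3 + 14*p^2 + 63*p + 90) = (p + 7)/(p + 3)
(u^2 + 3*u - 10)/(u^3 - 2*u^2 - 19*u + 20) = (u^2 + 3*u - 10)/(u^3 - 2*u^2 - 19*u + 20)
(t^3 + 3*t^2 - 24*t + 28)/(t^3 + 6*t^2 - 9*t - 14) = (t - 2)/(t + 1)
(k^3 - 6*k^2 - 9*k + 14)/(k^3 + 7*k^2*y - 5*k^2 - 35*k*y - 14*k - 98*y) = (k - 1)/(k + 7*y)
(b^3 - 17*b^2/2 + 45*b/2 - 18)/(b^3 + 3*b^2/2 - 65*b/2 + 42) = (b - 3)/(b + 7)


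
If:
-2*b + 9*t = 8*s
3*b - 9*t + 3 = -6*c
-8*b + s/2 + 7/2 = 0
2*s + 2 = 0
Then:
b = 3/8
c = -91/48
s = -1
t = -29/36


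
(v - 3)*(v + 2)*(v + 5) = v^3 + 4*v^2 - 11*v - 30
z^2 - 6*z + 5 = (z - 5)*(z - 1)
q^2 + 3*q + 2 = (q + 1)*(q + 2)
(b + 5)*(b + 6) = b^2 + 11*b + 30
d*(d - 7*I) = d^2 - 7*I*d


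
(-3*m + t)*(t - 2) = -3*m*t + 6*m + t^2 - 2*t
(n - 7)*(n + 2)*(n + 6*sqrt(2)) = n^3 - 5*n^2 + 6*sqrt(2)*n^2 - 30*sqrt(2)*n - 14*n - 84*sqrt(2)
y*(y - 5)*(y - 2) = y^3 - 7*y^2 + 10*y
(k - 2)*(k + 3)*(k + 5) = k^3 + 6*k^2 - k - 30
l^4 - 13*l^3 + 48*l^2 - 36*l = l*(l - 6)^2*(l - 1)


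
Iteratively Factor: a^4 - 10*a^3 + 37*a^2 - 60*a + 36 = (a - 2)*(a^3 - 8*a^2 + 21*a - 18) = (a - 3)*(a - 2)*(a^2 - 5*a + 6) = (a - 3)*(a - 2)^2*(a - 3)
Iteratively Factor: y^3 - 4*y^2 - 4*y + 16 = (y + 2)*(y^2 - 6*y + 8) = (y - 2)*(y + 2)*(y - 4)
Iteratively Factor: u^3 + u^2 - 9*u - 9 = (u + 1)*(u^2 - 9) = (u - 3)*(u + 1)*(u + 3)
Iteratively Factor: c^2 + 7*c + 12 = (c + 3)*(c + 4)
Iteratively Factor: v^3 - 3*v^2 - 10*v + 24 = (v - 4)*(v^2 + v - 6) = (v - 4)*(v + 3)*(v - 2)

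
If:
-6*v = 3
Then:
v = -1/2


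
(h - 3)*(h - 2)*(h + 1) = h^3 - 4*h^2 + h + 6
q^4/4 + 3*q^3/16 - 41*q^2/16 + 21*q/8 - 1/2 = (q/4 + 1)*(q - 2)*(q - 1)*(q - 1/4)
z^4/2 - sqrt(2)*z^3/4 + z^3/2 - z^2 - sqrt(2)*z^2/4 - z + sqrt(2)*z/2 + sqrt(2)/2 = (z/2 + 1/2)*(z - sqrt(2))*(z - sqrt(2)/2)*(z + sqrt(2))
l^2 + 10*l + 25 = (l + 5)^2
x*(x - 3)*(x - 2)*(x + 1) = x^4 - 4*x^3 + x^2 + 6*x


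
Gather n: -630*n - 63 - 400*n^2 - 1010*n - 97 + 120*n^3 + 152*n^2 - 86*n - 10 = 120*n^3 - 248*n^2 - 1726*n - 170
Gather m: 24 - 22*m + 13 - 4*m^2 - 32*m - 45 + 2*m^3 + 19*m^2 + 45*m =2*m^3 + 15*m^2 - 9*m - 8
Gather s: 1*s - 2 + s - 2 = 2*s - 4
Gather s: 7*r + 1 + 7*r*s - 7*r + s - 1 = s*(7*r + 1)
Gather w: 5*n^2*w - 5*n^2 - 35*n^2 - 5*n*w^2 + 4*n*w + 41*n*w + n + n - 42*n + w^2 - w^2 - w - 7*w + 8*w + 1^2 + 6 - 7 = -40*n^2 - 5*n*w^2 - 40*n + w*(5*n^2 + 45*n)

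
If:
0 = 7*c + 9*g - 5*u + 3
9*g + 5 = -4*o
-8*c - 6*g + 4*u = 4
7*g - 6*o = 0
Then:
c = -209/246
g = -15/41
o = -35/82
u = -307/246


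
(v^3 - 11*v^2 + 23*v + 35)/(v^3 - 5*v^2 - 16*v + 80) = (v^2 - 6*v - 7)/(v^2 - 16)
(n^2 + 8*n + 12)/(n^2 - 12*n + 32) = (n^2 + 8*n + 12)/(n^2 - 12*n + 32)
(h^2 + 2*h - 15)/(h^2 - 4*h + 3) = (h + 5)/(h - 1)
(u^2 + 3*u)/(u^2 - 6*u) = (u + 3)/(u - 6)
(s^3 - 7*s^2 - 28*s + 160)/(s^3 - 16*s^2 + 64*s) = (s^2 + s - 20)/(s*(s - 8))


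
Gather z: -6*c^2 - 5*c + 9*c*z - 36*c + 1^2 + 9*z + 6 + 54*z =-6*c^2 - 41*c + z*(9*c + 63) + 7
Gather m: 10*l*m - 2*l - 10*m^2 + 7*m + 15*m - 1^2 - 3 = -2*l - 10*m^2 + m*(10*l + 22) - 4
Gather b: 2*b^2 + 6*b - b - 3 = 2*b^2 + 5*b - 3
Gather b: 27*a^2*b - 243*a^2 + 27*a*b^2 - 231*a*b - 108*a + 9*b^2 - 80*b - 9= -243*a^2 - 108*a + b^2*(27*a + 9) + b*(27*a^2 - 231*a - 80) - 9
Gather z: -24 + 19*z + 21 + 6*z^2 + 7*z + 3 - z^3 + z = -z^3 + 6*z^2 + 27*z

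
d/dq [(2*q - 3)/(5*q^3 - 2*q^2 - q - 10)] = (10*q^3 - 4*q^2 - 2*q + (2*q - 3)*(-15*q^2 + 4*q + 1) - 20)/(-5*q^3 + 2*q^2 + q + 10)^2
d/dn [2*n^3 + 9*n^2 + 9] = 6*n*(n + 3)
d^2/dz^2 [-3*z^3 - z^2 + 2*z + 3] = -18*z - 2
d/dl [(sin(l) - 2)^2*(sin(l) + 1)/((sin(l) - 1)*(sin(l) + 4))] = (sin(l)^4 + 6*sin(l)^3 - 21*sin(l)^2 + 16*sin(l) - 12)*cos(l)/((sin(l) - 1)^2*(sin(l) + 4)^2)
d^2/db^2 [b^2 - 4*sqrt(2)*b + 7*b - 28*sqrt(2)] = 2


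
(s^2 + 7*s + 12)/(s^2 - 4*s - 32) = (s + 3)/(s - 8)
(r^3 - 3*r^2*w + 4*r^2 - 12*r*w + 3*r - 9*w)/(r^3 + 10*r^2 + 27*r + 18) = (r - 3*w)/(r + 6)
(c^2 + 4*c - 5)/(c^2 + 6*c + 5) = (c - 1)/(c + 1)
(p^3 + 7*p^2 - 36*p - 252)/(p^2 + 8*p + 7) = (p^2 - 36)/(p + 1)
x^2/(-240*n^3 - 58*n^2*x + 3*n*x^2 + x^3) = x^2/(-240*n^3 - 58*n^2*x + 3*n*x^2 + x^3)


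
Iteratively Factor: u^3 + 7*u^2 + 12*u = (u)*(u^2 + 7*u + 12) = u*(u + 4)*(u + 3)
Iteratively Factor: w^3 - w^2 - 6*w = (w - 3)*(w^2 + 2*w) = w*(w - 3)*(w + 2)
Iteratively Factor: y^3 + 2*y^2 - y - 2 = (y - 1)*(y^2 + 3*y + 2) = (y - 1)*(y + 1)*(y + 2)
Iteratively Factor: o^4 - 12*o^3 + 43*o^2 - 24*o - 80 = (o + 1)*(o^3 - 13*o^2 + 56*o - 80) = (o - 5)*(o + 1)*(o^2 - 8*o + 16) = (o - 5)*(o - 4)*(o + 1)*(o - 4)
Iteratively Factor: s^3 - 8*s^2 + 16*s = (s - 4)*(s^2 - 4*s) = (s - 4)^2*(s)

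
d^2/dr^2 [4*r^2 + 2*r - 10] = 8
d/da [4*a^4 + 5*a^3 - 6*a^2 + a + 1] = 16*a^3 + 15*a^2 - 12*a + 1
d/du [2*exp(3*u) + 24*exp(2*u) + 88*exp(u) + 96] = (6*exp(2*u) + 48*exp(u) + 88)*exp(u)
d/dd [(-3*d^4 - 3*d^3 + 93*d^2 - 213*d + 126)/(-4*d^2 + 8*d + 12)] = 3*(2*d^3 + 7*d^2 + 8*d - 33)/(4*(d^2 + 2*d + 1))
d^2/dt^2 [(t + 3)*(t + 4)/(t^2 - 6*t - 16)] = 2*(13*t^3 + 84*t^2 + 120*t + 208)/(t^6 - 18*t^5 + 60*t^4 + 360*t^3 - 960*t^2 - 4608*t - 4096)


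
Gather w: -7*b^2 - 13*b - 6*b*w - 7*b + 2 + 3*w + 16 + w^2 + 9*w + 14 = -7*b^2 - 20*b + w^2 + w*(12 - 6*b) + 32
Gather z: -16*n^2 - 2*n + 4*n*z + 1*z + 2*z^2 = -16*n^2 - 2*n + 2*z^2 + z*(4*n + 1)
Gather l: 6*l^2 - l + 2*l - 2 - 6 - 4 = 6*l^2 + l - 12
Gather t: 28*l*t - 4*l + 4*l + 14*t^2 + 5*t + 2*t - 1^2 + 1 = 14*t^2 + t*(28*l + 7)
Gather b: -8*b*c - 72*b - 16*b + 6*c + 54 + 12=b*(-8*c - 88) + 6*c + 66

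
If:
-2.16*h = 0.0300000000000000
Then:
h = -0.01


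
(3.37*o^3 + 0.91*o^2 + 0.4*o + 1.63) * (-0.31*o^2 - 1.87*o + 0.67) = -1.0447*o^5 - 6.584*o^4 + 0.4322*o^3 - 0.6436*o^2 - 2.7801*o + 1.0921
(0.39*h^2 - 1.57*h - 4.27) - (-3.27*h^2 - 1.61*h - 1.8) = 3.66*h^2 + 0.04*h - 2.47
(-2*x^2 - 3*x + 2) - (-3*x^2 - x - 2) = x^2 - 2*x + 4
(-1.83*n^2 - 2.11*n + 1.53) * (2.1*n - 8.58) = -3.843*n^3 + 11.2704*n^2 + 21.3168*n - 13.1274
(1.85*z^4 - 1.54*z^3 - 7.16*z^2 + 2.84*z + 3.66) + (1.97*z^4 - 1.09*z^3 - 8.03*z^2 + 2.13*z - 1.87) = 3.82*z^4 - 2.63*z^3 - 15.19*z^2 + 4.97*z + 1.79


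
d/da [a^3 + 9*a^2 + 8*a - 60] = 3*a^2 + 18*a + 8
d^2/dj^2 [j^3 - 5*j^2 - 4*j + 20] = 6*j - 10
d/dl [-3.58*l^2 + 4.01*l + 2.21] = 4.01 - 7.16*l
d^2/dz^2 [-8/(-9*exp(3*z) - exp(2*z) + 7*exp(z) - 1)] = 8*((-81*exp(2*z) - 4*exp(z) + 7)*(9*exp(3*z) + exp(2*z) - 7*exp(z) + 1) + 2*(27*exp(2*z) + 2*exp(z) - 7)^2*exp(z))*exp(z)/(9*exp(3*z) + exp(2*z) - 7*exp(z) + 1)^3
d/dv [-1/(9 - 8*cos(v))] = 8*sin(v)/(8*cos(v) - 9)^2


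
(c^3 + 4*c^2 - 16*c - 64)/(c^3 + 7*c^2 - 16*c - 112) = (c + 4)/(c + 7)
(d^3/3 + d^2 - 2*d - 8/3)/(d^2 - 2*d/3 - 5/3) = (d^2 + 2*d - 8)/(3*d - 5)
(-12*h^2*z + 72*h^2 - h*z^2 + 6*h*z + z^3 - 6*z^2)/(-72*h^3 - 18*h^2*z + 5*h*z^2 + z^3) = (z - 6)/(6*h + z)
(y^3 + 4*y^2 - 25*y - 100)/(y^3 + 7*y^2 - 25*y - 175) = (y + 4)/(y + 7)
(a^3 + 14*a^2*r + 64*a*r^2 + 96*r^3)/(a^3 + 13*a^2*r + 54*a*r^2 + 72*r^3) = (a + 4*r)/(a + 3*r)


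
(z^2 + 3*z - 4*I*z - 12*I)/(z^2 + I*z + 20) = (z + 3)/(z + 5*I)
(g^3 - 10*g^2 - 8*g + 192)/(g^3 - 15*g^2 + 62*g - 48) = (g + 4)/(g - 1)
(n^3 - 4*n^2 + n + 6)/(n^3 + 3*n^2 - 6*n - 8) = (n - 3)/(n + 4)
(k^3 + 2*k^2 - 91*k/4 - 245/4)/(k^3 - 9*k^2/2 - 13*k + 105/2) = (k + 7/2)/(k - 3)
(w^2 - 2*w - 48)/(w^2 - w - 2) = (-w^2 + 2*w + 48)/(-w^2 + w + 2)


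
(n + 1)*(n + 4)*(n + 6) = n^3 + 11*n^2 + 34*n + 24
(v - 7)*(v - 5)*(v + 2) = v^3 - 10*v^2 + 11*v + 70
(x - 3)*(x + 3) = x^2 - 9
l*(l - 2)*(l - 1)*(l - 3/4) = l^4 - 15*l^3/4 + 17*l^2/4 - 3*l/2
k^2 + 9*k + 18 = (k + 3)*(k + 6)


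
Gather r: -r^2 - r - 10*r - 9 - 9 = -r^2 - 11*r - 18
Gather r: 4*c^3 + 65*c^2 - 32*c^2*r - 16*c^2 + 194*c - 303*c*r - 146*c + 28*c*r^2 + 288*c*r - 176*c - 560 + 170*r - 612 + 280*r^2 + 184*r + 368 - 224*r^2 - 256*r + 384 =4*c^3 + 49*c^2 - 128*c + r^2*(28*c + 56) + r*(-32*c^2 - 15*c + 98) - 420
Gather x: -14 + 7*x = 7*x - 14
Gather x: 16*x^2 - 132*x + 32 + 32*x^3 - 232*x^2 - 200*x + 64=32*x^3 - 216*x^2 - 332*x + 96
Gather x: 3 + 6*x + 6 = 6*x + 9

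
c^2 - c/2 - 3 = (c - 2)*(c + 3/2)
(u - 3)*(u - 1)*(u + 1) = u^3 - 3*u^2 - u + 3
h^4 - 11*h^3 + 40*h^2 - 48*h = h*(h - 4)^2*(h - 3)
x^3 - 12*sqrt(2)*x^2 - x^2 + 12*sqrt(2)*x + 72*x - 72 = (x - 1)*(x - 6*sqrt(2))^2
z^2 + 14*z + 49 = (z + 7)^2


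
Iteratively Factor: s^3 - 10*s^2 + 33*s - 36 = (s - 4)*(s^2 - 6*s + 9) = (s - 4)*(s - 3)*(s - 3)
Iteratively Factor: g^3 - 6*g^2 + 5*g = (g)*(g^2 - 6*g + 5) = g*(g - 1)*(g - 5)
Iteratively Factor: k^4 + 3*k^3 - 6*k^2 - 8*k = (k + 4)*(k^3 - k^2 - 2*k) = k*(k + 4)*(k^2 - k - 2) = k*(k - 2)*(k + 4)*(k + 1)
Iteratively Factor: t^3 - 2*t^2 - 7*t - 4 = (t + 1)*(t^2 - 3*t - 4) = (t - 4)*(t + 1)*(t + 1)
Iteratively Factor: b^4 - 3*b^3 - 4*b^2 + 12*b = (b - 3)*(b^3 - 4*b) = b*(b - 3)*(b^2 - 4) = b*(b - 3)*(b + 2)*(b - 2)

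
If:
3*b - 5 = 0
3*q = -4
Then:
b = 5/3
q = -4/3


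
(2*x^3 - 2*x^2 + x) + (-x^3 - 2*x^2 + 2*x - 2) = x^3 - 4*x^2 + 3*x - 2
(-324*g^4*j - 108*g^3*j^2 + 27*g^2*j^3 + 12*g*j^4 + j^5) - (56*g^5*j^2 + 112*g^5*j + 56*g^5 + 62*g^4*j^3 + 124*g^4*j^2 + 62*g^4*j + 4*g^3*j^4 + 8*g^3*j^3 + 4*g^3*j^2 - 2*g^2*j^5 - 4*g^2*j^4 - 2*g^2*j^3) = -56*g^5*j^2 - 112*g^5*j - 56*g^5 - 62*g^4*j^3 - 124*g^4*j^2 - 386*g^4*j - 4*g^3*j^4 - 8*g^3*j^3 - 112*g^3*j^2 + 2*g^2*j^5 + 4*g^2*j^4 + 29*g^2*j^3 + 12*g*j^4 + j^5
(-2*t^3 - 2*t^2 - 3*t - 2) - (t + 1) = -2*t^3 - 2*t^2 - 4*t - 3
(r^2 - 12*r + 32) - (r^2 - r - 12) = 44 - 11*r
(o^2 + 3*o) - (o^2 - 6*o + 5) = 9*o - 5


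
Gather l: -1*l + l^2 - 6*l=l^2 - 7*l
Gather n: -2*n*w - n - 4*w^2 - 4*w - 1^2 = n*(-2*w - 1) - 4*w^2 - 4*w - 1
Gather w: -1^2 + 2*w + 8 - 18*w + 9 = 16 - 16*w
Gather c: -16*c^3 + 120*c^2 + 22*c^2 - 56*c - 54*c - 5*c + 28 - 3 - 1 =-16*c^3 + 142*c^2 - 115*c + 24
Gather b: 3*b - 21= 3*b - 21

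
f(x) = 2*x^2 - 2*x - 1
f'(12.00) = 46.00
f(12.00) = 263.00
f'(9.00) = 34.00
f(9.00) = 143.00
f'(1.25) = 3.00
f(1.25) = -0.38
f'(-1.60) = -8.40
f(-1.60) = 7.32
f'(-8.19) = -34.76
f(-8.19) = 149.53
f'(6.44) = 23.76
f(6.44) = 69.07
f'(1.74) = 4.96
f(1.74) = 1.58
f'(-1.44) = -7.76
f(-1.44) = 6.03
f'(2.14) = 6.56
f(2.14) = 3.88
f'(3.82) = 13.28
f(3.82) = 20.54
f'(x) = 4*x - 2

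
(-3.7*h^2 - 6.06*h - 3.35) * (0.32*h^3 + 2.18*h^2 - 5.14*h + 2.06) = -1.184*h^5 - 10.0052*h^4 + 4.7352*h^3 + 16.2234*h^2 + 4.7354*h - 6.901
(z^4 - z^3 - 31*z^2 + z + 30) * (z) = z^5 - z^4 - 31*z^3 + z^2 + 30*z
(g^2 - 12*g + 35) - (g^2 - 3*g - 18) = 53 - 9*g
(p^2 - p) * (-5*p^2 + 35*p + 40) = -5*p^4 + 40*p^3 + 5*p^2 - 40*p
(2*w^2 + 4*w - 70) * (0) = 0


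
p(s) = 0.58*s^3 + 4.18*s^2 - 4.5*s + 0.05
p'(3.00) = 36.24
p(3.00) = 39.83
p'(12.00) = 346.38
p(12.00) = 1550.21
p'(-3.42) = -12.74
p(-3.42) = 41.13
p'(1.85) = 16.92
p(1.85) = 9.70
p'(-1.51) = -13.16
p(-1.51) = 14.38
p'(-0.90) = -10.61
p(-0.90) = 7.06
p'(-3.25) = -13.29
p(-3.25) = 38.92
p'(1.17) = 7.66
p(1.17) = 1.44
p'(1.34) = 9.83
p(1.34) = 2.92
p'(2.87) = 33.83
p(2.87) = 35.28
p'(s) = 1.74*s^2 + 8.36*s - 4.5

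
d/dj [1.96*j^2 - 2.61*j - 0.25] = 3.92*j - 2.61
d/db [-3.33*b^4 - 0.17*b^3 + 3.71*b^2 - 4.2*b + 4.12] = -13.32*b^3 - 0.51*b^2 + 7.42*b - 4.2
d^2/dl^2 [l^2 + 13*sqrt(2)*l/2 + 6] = 2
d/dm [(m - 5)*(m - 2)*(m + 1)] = 3*m^2 - 12*m + 3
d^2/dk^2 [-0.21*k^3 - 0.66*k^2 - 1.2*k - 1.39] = -1.26*k - 1.32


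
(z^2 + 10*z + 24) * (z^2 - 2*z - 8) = z^4 + 8*z^3 - 4*z^2 - 128*z - 192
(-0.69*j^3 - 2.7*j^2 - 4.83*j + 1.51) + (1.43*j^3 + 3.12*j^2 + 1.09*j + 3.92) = 0.74*j^3 + 0.42*j^2 - 3.74*j + 5.43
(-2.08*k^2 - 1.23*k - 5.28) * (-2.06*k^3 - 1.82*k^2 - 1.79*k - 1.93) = 4.2848*k^5 + 6.3194*k^4 + 16.8386*k^3 + 15.8257*k^2 + 11.8251*k + 10.1904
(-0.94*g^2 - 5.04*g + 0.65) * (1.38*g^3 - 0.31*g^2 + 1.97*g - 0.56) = -1.2972*g^5 - 6.6638*g^4 + 0.6076*g^3 - 9.6039*g^2 + 4.1029*g - 0.364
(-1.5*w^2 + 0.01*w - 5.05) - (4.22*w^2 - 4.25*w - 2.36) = -5.72*w^2 + 4.26*w - 2.69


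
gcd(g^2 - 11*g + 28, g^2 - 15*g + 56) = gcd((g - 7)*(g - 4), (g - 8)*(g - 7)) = g - 7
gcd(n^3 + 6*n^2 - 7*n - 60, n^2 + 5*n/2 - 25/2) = n + 5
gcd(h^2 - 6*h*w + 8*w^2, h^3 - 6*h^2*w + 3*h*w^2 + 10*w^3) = -h + 2*w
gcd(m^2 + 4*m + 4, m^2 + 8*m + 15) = 1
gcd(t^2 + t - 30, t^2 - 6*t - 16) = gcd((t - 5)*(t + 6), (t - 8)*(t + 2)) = 1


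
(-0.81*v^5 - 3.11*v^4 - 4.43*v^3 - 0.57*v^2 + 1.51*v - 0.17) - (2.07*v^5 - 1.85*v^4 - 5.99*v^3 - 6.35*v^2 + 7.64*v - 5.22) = -2.88*v^5 - 1.26*v^4 + 1.56*v^3 + 5.78*v^2 - 6.13*v + 5.05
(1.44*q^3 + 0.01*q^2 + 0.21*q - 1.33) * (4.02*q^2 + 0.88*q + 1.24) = 5.7888*q^5 + 1.3074*q^4 + 2.6386*q^3 - 5.1494*q^2 - 0.91*q - 1.6492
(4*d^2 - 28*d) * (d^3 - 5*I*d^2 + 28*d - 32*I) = 4*d^5 - 28*d^4 - 20*I*d^4 + 112*d^3 + 140*I*d^3 - 784*d^2 - 128*I*d^2 + 896*I*d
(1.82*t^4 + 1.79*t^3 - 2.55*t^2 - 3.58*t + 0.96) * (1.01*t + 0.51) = 1.8382*t^5 + 2.7361*t^4 - 1.6626*t^3 - 4.9163*t^2 - 0.8562*t + 0.4896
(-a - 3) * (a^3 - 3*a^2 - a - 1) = -a^4 + 10*a^2 + 4*a + 3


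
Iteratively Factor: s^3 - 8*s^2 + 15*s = (s)*(s^2 - 8*s + 15) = s*(s - 5)*(s - 3)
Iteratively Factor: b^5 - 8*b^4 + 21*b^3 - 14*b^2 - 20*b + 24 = (b + 1)*(b^4 - 9*b^3 + 30*b^2 - 44*b + 24) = (b - 2)*(b + 1)*(b^3 - 7*b^2 + 16*b - 12) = (b - 2)^2*(b + 1)*(b^2 - 5*b + 6) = (b - 3)*(b - 2)^2*(b + 1)*(b - 2)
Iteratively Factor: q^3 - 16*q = (q)*(q^2 - 16) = q*(q - 4)*(q + 4)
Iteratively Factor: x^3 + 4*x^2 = (x)*(x^2 + 4*x) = x^2*(x + 4)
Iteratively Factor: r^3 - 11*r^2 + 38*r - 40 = (r - 2)*(r^2 - 9*r + 20) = (r - 4)*(r - 2)*(r - 5)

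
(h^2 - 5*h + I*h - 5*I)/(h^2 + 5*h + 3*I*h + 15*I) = (h^2 + h*(-5 + I) - 5*I)/(h^2 + h*(5 + 3*I) + 15*I)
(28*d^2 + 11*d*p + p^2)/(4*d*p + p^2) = (7*d + p)/p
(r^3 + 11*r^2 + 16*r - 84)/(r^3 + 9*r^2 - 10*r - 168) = (r - 2)/(r - 4)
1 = 1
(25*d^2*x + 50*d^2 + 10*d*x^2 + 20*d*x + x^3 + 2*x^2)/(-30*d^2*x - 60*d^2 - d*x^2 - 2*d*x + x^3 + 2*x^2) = (5*d + x)/(-6*d + x)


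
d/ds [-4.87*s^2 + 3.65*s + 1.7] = 3.65 - 9.74*s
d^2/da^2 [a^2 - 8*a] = 2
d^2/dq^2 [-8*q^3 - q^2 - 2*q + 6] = -48*q - 2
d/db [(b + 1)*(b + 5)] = 2*b + 6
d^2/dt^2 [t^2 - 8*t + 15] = 2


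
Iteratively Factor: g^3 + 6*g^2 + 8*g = (g + 2)*(g^2 + 4*g) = (g + 2)*(g + 4)*(g)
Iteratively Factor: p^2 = (p)*(p)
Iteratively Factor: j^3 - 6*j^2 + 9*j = (j)*(j^2 - 6*j + 9) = j*(j - 3)*(j - 3)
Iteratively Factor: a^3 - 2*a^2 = (a)*(a^2 - 2*a) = a^2*(a - 2)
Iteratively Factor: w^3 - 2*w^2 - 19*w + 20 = (w - 5)*(w^2 + 3*w - 4) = (w - 5)*(w - 1)*(w + 4)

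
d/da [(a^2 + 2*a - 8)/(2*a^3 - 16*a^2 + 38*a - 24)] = (-a^4 - 4*a^3 + 59*a^2 - 152*a + 128)/(2*(a^6 - 16*a^5 + 102*a^4 - 328*a^3 + 553*a^2 - 456*a + 144))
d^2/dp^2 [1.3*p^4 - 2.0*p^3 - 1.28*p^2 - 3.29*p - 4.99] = 15.6*p^2 - 12.0*p - 2.56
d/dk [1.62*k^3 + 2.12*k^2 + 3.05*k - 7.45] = 4.86*k^2 + 4.24*k + 3.05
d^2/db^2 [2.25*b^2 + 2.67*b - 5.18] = 4.50000000000000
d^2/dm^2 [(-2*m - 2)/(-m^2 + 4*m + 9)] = 4*(3*(1 - m)*(-m^2 + 4*m + 9) - 4*(m - 2)^2*(m + 1))/(-m^2 + 4*m + 9)^3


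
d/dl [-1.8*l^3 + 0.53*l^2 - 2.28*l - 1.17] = -5.4*l^2 + 1.06*l - 2.28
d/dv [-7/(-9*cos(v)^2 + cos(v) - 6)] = 7*(18*cos(v) - 1)*sin(v)/(9*sin(v)^2 + cos(v) - 15)^2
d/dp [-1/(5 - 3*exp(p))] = -3*exp(p)/(3*exp(p) - 5)^2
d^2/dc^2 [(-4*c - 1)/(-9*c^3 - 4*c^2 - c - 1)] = 2*((4*c + 1)*(27*c^2 + 8*c + 1)^2 - (108*c^2 + 32*c + (4*c + 1)*(27*c + 4) + 4)*(9*c^3 + 4*c^2 + c + 1))/(9*c^3 + 4*c^2 + c + 1)^3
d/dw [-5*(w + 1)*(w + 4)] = -10*w - 25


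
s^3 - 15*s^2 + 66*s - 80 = (s - 8)*(s - 5)*(s - 2)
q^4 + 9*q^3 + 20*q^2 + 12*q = q*(q + 1)*(q + 2)*(q + 6)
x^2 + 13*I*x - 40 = (x + 5*I)*(x + 8*I)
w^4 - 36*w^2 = w^2*(w - 6)*(w + 6)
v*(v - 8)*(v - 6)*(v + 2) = v^4 - 12*v^3 + 20*v^2 + 96*v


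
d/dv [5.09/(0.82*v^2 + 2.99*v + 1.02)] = (-8.3476*v - 15.2191)/(0.82*v^2 + 2.99*v + 1.02)^2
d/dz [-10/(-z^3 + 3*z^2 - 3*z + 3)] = 30*(-z^2 + 2*z - 1)/(z^3 - 3*z^2 + 3*z - 3)^2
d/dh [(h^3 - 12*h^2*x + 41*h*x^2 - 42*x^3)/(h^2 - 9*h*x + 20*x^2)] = (h^4 - 18*h^3*x + 127*h^2*x^2 - 396*h*x^3 + 442*x^4)/(h^4 - 18*h^3*x + 121*h^2*x^2 - 360*h*x^3 + 400*x^4)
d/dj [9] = 0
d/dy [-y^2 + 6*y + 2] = 6 - 2*y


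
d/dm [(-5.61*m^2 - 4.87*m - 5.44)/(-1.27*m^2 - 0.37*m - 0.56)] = (-4.1092*m^2 - 7.5344*m + 0.7144)/(1.6129*m^4 + 0.9398*m^3 + 1.5593*m^2 + 0.4144*m + 0.3136)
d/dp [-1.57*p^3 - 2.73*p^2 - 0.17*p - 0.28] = -4.71*p^2 - 5.46*p - 0.17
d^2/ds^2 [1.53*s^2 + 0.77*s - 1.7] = 3.06000000000000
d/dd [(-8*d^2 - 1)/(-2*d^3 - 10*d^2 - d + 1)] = (-16*d^4 + 2*d^2 - 36*d - 1)/(4*d^6 + 40*d^5 + 104*d^4 + 16*d^3 - 19*d^2 - 2*d + 1)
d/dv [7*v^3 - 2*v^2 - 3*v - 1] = 21*v^2 - 4*v - 3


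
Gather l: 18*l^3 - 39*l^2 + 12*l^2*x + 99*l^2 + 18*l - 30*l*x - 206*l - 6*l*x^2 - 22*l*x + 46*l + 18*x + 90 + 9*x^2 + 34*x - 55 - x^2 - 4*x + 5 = 18*l^3 + l^2*(12*x + 60) + l*(-6*x^2 - 52*x - 142) + 8*x^2 + 48*x + 40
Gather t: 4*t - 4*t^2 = -4*t^2 + 4*t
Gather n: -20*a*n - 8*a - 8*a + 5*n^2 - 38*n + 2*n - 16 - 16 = -16*a + 5*n^2 + n*(-20*a - 36) - 32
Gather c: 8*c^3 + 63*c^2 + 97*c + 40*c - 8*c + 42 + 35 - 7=8*c^3 + 63*c^2 + 129*c + 70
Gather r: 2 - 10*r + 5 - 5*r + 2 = 9 - 15*r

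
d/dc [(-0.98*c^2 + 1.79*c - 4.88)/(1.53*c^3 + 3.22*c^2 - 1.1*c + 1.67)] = (1.4994*c^4 - 5.4774*c^3 + 17.7134*c^2 + 28.154*c - 2.3787)/(2.3409*c^6 + 9.8532*c^5 + 7.0024*c^4 - 1.9738*c^3 + 11.9648*c^2 - 3.674*c + 2.7889)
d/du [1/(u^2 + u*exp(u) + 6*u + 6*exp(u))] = (-u*exp(u) - 2*u - 7*exp(u) - 6)/(u^2 + u*exp(u) + 6*u + 6*exp(u))^2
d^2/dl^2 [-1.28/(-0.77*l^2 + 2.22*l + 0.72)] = (1.517824*l^2 - 4.376064*l - 1.28*(1.54*l - 2.22)*(3.08*l - 4.44) - 1.419264)/(-0.77*l^2 + 2.22*l + 0.72)^3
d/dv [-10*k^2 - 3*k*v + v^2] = -3*k + 2*v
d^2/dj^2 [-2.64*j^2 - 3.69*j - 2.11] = -5.28000000000000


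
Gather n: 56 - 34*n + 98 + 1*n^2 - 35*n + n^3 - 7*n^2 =n^3 - 6*n^2 - 69*n + 154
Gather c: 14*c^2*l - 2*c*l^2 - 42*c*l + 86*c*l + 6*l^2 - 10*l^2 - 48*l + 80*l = 14*c^2*l + c*(-2*l^2 + 44*l) - 4*l^2 + 32*l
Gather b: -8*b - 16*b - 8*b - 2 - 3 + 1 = -32*b - 4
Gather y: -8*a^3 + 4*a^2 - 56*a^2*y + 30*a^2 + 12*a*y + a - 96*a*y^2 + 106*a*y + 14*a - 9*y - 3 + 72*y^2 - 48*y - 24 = -8*a^3 + 34*a^2 + 15*a + y^2*(72 - 96*a) + y*(-56*a^2 + 118*a - 57) - 27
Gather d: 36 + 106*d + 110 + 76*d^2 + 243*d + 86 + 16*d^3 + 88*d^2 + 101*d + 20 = 16*d^3 + 164*d^2 + 450*d + 252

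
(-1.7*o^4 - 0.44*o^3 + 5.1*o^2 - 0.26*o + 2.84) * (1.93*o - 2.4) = -3.281*o^5 + 3.2308*o^4 + 10.899*o^3 - 12.7418*o^2 + 6.1052*o - 6.816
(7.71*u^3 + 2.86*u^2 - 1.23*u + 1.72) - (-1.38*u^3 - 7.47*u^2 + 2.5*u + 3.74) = 9.09*u^3 + 10.33*u^2 - 3.73*u - 2.02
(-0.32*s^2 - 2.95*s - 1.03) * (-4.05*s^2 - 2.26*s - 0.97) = 1.296*s^4 + 12.6707*s^3 + 11.1489*s^2 + 5.1893*s + 0.9991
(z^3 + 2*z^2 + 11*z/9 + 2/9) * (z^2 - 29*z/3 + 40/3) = z^5 - 23*z^4/3 - 43*z^3/9 + 407*z^2/27 + 382*z/27 + 80/27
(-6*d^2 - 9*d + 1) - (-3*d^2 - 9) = -3*d^2 - 9*d + 10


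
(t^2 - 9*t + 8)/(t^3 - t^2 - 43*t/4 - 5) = 4*(-t^2 + 9*t - 8)/(-4*t^3 + 4*t^2 + 43*t + 20)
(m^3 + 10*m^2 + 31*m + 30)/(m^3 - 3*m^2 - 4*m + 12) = (m^2 + 8*m + 15)/(m^2 - 5*m + 6)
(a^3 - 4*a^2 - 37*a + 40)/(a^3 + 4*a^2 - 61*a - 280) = (a - 1)/(a + 7)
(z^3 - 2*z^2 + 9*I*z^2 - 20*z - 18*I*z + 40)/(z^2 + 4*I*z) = z - 2 + 5*I - 10*I/z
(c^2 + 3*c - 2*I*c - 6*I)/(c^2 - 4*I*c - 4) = (c + 3)/(c - 2*I)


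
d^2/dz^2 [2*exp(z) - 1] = 2*exp(z)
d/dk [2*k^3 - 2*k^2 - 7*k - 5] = 6*k^2 - 4*k - 7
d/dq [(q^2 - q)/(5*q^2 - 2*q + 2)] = (3*q^2 + 4*q - 2)/(25*q^4 - 20*q^3 + 24*q^2 - 8*q + 4)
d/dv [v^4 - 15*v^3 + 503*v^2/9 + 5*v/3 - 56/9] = 4*v^3 - 45*v^2 + 1006*v/9 + 5/3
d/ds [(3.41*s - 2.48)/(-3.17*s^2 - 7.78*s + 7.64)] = (10.8097*s^2 - 15.7232*s + 6.758)/(10.0489*s^4 + 49.3252*s^3 + 12.0908*s^2 - 118.8784*s + 58.3696)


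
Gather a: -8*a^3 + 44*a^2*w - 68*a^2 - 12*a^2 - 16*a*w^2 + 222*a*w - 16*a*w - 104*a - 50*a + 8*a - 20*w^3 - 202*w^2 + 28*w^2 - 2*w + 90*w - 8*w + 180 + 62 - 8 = -8*a^3 + a^2*(44*w - 80) + a*(-16*w^2 + 206*w - 146) - 20*w^3 - 174*w^2 + 80*w + 234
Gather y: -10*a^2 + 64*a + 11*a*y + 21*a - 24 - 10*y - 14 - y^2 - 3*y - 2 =-10*a^2 + 85*a - y^2 + y*(11*a - 13) - 40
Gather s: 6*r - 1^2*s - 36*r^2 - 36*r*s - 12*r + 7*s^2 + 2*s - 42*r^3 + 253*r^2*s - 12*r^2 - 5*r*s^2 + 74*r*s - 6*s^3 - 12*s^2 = -42*r^3 - 48*r^2 - 6*r - 6*s^3 + s^2*(-5*r - 5) + s*(253*r^2 + 38*r + 1)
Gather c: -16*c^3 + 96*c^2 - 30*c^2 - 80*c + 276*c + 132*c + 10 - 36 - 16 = -16*c^3 + 66*c^2 + 328*c - 42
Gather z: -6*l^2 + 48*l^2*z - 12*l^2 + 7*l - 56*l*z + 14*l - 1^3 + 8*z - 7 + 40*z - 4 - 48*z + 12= -18*l^2 + 21*l + z*(48*l^2 - 56*l)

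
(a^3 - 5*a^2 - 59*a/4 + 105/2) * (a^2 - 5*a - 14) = a^5 - 10*a^4 - 15*a^3/4 + 785*a^2/4 - 56*a - 735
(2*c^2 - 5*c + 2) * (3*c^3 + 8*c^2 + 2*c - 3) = 6*c^5 + c^4 - 30*c^3 + 19*c - 6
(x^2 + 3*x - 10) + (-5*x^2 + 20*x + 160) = -4*x^2 + 23*x + 150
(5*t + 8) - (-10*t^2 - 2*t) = 10*t^2 + 7*t + 8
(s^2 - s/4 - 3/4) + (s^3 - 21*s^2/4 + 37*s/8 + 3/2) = s^3 - 17*s^2/4 + 35*s/8 + 3/4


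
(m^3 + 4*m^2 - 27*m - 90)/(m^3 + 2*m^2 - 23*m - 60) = (m + 6)/(m + 4)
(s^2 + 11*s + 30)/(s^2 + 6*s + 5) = (s + 6)/(s + 1)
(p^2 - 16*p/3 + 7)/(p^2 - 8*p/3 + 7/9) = 3*(p - 3)/(3*p - 1)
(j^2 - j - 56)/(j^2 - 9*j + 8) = (j + 7)/(j - 1)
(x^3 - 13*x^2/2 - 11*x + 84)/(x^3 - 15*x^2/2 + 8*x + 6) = (2*x^2 - x - 28)/(2*x^2 - 3*x - 2)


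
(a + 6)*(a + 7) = a^2 + 13*a + 42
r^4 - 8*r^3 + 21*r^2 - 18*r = r*(r - 3)^2*(r - 2)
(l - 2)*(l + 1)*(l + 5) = l^3 + 4*l^2 - 7*l - 10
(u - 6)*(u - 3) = u^2 - 9*u + 18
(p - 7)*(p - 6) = p^2 - 13*p + 42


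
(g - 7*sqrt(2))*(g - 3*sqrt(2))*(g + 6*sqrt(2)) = g^3 - 4*sqrt(2)*g^2 - 78*g + 252*sqrt(2)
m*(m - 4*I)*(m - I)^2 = m^4 - 6*I*m^3 - 9*m^2 + 4*I*m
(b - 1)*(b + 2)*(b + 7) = b^3 + 8*b^2 + 5*b - 14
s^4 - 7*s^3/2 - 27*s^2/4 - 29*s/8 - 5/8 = (s - 5)*(s + 1/2)^3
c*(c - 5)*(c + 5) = c^3 - 25*c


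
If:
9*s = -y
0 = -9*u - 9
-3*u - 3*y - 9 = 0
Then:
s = 2/9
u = -1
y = -2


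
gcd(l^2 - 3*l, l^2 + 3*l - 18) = l - 3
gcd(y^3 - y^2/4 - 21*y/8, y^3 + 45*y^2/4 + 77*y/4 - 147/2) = y - 7/4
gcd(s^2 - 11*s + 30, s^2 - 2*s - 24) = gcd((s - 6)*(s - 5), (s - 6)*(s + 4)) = s - 6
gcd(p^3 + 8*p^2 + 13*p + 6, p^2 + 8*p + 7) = p + 1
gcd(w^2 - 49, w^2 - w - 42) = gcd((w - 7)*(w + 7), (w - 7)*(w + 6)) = w - 7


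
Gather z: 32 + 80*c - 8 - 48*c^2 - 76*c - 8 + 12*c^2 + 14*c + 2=-36*c^2 + 18*c + 18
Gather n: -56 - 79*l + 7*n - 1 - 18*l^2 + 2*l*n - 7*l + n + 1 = -18*l^2 - 86*l + n*(2*l + 8) - 56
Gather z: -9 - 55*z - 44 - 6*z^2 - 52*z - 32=-6*z^2 - 107*z - 85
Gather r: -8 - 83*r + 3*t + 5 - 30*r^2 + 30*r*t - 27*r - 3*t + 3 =-30*r^2 + r*(30*t - 110)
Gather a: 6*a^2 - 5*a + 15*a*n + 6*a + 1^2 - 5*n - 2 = 6*a^2 + a*(15*n + 1) - 5*n - 1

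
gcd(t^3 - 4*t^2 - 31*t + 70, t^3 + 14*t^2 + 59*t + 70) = t + 5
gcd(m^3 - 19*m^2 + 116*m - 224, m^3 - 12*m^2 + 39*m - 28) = m^2 - 11*m + 28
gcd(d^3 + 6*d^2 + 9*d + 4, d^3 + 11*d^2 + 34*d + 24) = d^2 + 5*d + 4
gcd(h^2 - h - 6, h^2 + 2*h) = h + 2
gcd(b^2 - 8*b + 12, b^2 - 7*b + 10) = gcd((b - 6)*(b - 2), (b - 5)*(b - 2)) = b - 2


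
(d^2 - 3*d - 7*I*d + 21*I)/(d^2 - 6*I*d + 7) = (d - 3)/(d + I)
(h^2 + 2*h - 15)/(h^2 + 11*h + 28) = (h^2 + 2*h - 15)/(h^2 + 11*h + 28)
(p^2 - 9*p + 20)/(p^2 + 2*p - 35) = (p - 4)/(p + 7)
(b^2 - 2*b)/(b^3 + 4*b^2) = (b - 2)/(b*(b + 4))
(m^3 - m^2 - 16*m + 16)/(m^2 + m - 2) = (m^2 - 16)/(m + 2)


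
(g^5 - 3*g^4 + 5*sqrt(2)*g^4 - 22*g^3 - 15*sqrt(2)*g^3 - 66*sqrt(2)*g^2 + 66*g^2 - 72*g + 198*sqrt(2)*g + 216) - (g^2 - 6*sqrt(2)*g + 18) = g^5 - 3*g^4 + 5*sqrt(2)*g^4 - 22*g^3 - 15*sqrt(2)*g^3 - 66*sqrt(2)*g^2 + 65*g^2 - 72*g + 204*sqrt(2)*g + 198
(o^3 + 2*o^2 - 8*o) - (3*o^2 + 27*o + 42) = o^3 - o^2 - 35*o - 42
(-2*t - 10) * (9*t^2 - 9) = -18*t^3 - 90*t^2 + 18*t + 90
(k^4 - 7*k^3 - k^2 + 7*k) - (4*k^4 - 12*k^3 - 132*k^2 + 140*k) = -3*k^4 + 5*k^3 + 131*k^2 - 133*k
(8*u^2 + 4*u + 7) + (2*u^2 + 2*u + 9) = 10*u^2 + 6*u + 16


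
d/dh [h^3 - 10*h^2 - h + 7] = 3*h^2 - 20*h - 1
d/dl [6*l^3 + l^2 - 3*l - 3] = 18*l^2 + 2*l - 3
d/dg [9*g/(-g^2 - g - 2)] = 9*(g^2 - 2)/(g^4 + 2*g^3 + 5*g^2 + 4*g + 4)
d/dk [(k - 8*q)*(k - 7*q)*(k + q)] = 3*k^2 - 28*k*q + 41*q^2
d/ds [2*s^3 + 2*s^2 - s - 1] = 6*s^2 + 4*s - 1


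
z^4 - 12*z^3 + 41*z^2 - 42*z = z*(z - 7)*(z - 3)*(z - 2)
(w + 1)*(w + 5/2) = w^2 + 7*w/2 + 5/2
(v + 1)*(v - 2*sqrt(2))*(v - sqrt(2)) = v^3 - 3*sqrt(2)*v^2 + v^2 - 3*sqrt(2)*v + 4*v + 4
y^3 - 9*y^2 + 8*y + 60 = (y - 6)*(y - 5)*(y + 2)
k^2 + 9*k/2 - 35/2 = (k - 5/2)*(k + 7)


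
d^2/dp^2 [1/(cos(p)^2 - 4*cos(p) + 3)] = (-4*sin(p)^4 + 6*sin(p)^2 - 27*cos(p) + 3*cos(3*p) + 24)/((cos(p) - 3)^3*(cos(p) - 1)^3)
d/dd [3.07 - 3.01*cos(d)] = 3.01*sin(d)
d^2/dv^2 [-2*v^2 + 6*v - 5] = -4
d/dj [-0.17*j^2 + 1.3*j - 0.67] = 1.3 - 0.34*j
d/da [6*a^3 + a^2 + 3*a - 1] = 18*a^2 + 2*a + 3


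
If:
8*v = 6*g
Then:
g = 4*v/3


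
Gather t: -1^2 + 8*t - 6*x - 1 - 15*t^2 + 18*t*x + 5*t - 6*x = -15*t^2 + t*(18*x + 13) - 12*x - 2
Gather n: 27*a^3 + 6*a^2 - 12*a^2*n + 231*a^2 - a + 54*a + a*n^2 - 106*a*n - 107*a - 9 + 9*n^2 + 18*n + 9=27*a^3 + 237*a^2 - 54*a + n^2*(a + 9) + n*(-12*a^2 - 106*a + 18)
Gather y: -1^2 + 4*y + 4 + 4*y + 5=8*y + 8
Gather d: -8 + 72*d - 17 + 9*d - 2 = 81*d - 27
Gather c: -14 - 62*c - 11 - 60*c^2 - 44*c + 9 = -60*c^2 - 106*c - 16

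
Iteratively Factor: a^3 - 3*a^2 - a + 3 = (a - 1)*(a^2 - 2*a - 3) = (a - 3)*(a - 1)*(a + 1)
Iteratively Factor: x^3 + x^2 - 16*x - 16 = (x + 4)*(x^2 - 3*x - 4) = (x + 1)*(x + 4)*(x - 4)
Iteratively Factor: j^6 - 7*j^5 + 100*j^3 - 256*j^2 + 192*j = (j)*(j^5 - 7*j^4 + 100*j^2 - 256*j + 192) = j*(j - 2)*(j^4 - 5*j^3 - 10*j^2 + 80*j - 96) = j*(j - 2)*(j + 4)*(j^3 - 9*j^2 + 26*j - 24) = j*(j - 4)*(j - 2)*(j + 4)*(j^2 - 5*j + 6) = j*(j - 4)*(j - 2)^2*(j + 4)*(j - 3)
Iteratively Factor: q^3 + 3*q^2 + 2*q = (q + 2)*(q^2 + q) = q*(q + 2)*(q + 1)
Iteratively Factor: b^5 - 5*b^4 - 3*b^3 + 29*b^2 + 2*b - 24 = (b - 1)*(b^4 - 4*b^3 - 7*b^2 + 22*b + 24) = (b - 3)*(b - 1)*(b^3 - b^2 - 10*b - 8) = (b - 4)*(b - 3)*(b - 1)*(b^2 + 3*b + 2) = (b - 4)*(b - 3)*(b - 1)*(b + 1)*(b + 2)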